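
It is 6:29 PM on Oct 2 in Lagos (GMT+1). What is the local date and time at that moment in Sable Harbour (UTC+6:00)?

In UTC: 6:29 PM − 1:00 = 5:29 PM on Oct 2.
Sable Harbour is UTC+6:00: 5:29 PM + 6:00 = 11:29 PM on Oct 2.

11:29 PM on Oct 2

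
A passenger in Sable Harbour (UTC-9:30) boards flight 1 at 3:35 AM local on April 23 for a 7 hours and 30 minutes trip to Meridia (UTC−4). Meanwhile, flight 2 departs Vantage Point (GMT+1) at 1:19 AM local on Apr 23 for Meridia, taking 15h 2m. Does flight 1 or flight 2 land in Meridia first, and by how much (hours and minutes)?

Flight 1 in UTC: 3:35 AM + 9:30 = 1:05 PM on Apr 23.
+7 hours and 30 minutes → arrive 8:35 PM UTC on Apr 23.
Flight 2 in UTC: 1:19 AM − 1:00 = 12:19 AM on Apr 23.
+15 hours 2 minutes → arrive 3:21 PM UTC on Apr 23.
Flight 2 lands earlier by 5 hours 14 minutes.

the second, by 5 hours 14 minutes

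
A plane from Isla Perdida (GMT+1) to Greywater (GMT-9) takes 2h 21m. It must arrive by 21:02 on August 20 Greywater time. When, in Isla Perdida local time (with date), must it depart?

Target arrival in UTC: 21:02 + 9:00 = 06:02 on Aug 21.
Subtract 2 hours and 21 minutes → departure 03:41 UTC on Aug 21.
Isla Perdida is UTC+1:00: 03:41 + 1:00 = 04:41 on Aug 21.

04:41 on August 21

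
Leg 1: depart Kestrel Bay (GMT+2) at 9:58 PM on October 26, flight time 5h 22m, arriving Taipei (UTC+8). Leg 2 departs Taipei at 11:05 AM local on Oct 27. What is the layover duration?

1 hour 45 minutes

Convert departure to UTC: 9:58 PM − 2:00 = 7:58 PM UTC on Oct 26.
Add 5 hours and 22 minutes flight time → 1:20 AM UTC (Oct 27).
Taipei is UTC+8:00, so local arrival = 1:20 AM + 8:00 = 9:20 AM on Oct 27.
Layover = 11:05 AM − 9:20 AM = 1 hour 45 minutes.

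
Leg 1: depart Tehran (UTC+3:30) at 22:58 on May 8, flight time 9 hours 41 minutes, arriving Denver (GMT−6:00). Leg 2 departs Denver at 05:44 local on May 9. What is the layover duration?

6 hours 35 minutes

Convert departure to UTC: 22:58 − 3:30 = 19:28 UTC on May 8.
Add 9 hours 41 minutes flight time → 05:09 UTC (May 9).
Denver is UTC−6:00, so local arrival = 05:09 − 6:00 = 23:09 on May 8.
Layover = 05:44 − 23:09 (+1 day) = 6 hours 35 minutes.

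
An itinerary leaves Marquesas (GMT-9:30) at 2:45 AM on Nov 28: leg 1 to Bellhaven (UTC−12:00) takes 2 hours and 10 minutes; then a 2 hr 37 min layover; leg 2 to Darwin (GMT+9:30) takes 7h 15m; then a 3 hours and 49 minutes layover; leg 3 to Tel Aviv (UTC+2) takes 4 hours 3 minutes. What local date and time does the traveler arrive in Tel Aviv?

Convert departure to UTC: 2:45 AM + 9:30 = 12:15 PM UTC on Nov 28.
Add 2 hours 10 minutes leg 1 → 2:25 PM UTC.
Add 2 hours and 37 minutes layover in Bellhaven → 5:02 PM UTC.
Add 7 hours and 15 minutes leg 2 → 12:17 AM UTC (Nov 29).
Add 3 hours and 49 minutes layover in Darwin → 4:06 AM UTC.
Add 4 hours 3 minutes leg 3 → 8:09 AM UTC.
Tel Aviv is UTC+2:00, so local arrival = 8:09 AM + 2:00 = 10:09 AM on Nov 29.

10:09 AM on November 29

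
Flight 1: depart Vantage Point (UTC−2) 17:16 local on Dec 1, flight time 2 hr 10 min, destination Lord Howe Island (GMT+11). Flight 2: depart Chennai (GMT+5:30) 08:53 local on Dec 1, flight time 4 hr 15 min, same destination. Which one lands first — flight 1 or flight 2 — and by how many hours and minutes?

the second, by 13 hours 48 minutes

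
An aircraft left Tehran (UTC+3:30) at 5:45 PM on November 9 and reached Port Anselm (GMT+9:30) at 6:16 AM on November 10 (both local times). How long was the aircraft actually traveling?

6 hours 31 minutes

Port Anselm is 6:00 ahead of Tehran.
Clock-face elapsed time (ignoring zones) is 12 hours 31 minutes.
Actual elapsed = 12 hours 31 minutes − 6:00 = 6 hours 31 minutes.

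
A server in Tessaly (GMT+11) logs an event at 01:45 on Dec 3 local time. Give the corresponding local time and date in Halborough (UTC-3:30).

11:15 on Dec 2

Halborough is 14:30 behind Tessaly.
Shift by the zone difference: 01:45 − 14:30 = 11:15 on Dec 2 in Halborough.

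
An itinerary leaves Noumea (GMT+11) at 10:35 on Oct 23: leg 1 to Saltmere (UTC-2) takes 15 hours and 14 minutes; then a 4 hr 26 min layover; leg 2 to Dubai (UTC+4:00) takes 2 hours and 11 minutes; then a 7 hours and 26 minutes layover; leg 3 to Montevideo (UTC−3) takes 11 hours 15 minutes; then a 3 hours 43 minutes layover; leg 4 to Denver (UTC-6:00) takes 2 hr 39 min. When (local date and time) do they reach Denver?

Convert departure to UTC: 10:35 − 11:00 = 23:35 UTC on Oct 22.
Add 15 hours and 14 minutes leg 1 → 14:49 UTC (Oct 23).
Add 4 hours 26 minutes layover in Saltmere → 19:15 UTC.
Add 2 hours 11 minutes leg 2 → 21:26 UTC.
Add 7 hours and 26 minutes layover in Dubai → 04:52 UTC (Oct 24).
Add 11 hours and 15 minutes leg 3 → 16:07 UTC.
Add 3 hours 43 minutes layover in Montevideo → 19:50 UTC.
Add 2 hours 39 minutes leg 4 → 22:29 UTC.
Denver is UTC−6:00, so local arrival = 22:29 − 6:00 = 16:29 on Oct 24.

16:29 on Oct 24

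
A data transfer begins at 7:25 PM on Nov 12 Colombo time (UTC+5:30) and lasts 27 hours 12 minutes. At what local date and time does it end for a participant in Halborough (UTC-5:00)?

12:07 PM on November 13

Halborough is 10:30 behind Colombo.
After 27 hours 12 minutes it is 10:37 PM (Nov 13) in Colombo.
Shift by the zone difference: 10:37 PM − 10:30 = 12:07 PM on Nov 13 in Halborough.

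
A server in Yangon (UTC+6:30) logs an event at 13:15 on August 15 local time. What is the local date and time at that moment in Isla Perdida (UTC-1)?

In UTC: 13:15 − 6:30 = 06:45 on Aug 15.
Isla Perdida is UTC−1:00: 06:45 − 1:00 = 05:45 on Aug 15.

05:45 on Aug 15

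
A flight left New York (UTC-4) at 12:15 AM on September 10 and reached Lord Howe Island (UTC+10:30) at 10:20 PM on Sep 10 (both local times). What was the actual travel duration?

Departure in UTC: 12:15 AM + 4:00 = 4:15 AM on Sep 10.
Arrival in UTC: 10:20 PM − 10:30 = 11:50 AM on Sep 10.
Elapsed = 11:50 AM − 4:15 AM = 7 hours 35 minutes.

7 hours 35 minutes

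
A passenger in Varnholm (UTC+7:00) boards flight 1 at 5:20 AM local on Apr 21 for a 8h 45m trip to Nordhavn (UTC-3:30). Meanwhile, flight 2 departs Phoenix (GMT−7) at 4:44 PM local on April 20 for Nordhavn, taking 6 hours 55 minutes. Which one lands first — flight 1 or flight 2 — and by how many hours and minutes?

the second, by 26 minutes

Flight 1 in UTC: 5:20 AM − 7:00 = 10:20 PM on Apr 20.
+8 hours 45 minutes → arrive 7:05 AM UTC on Apr 21.
Flight 2 in UTC: 4:44 PM + 7:00 = 11:44 PM on Apr 20.
+6 hours and 55 minutes → arrive 6:39 AM UTC on Apr 21.
Flight 2 lands earlier by 26 minutes.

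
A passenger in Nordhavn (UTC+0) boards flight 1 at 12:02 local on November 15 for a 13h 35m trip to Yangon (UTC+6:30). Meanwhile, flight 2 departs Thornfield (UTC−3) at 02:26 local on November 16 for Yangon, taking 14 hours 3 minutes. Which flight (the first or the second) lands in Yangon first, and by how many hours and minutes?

Flight 1 departs at 12:02 UTC (Nov 15).
+13 hours 35 minutes → arrive 01:37 UTC on Nov 16.
Flight 2 in UTC: 02:26 + 3:00 = 05:26 on Nov 16.
+14 hours 3 minutes → arrive 19:29 UTC on Nov 16.
Flight 1 lands earlier by 17 hours 52 minutes.

the first, by 17 hours 52 minutes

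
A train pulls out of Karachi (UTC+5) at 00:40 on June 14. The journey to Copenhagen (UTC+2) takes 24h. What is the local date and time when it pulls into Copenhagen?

Convert departure to UTC: 00:40 − 5:00 = 19:40 UTC on Jun 13.
Add 24 hours travel time → 19:40 UTC (Jun 14).
Copenhagen is UTC+2:00, so local arrival = 19:40 + 2:00 = 21:40 on Jun 14.

21:40 on Jun 14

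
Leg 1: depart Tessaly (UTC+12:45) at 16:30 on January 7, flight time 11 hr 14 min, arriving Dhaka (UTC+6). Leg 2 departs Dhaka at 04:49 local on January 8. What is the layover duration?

Convert departure to UTC: 16:30 − 12:45 = 03:45 UTC on Jan 7.
Add 11 hours and 14 minutes flight time → 14:59 UTC.
Dhaka is UTC+6:00, so local arrival = 14:59 + 6:00 = 20:59 on Jan 7.
Layover = 04:49 − 20:59 (+1 day) = 7 hours 50 minutes.

7 hours 50 minutes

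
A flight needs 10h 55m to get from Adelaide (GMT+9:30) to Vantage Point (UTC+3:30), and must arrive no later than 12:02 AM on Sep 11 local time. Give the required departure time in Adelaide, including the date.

7:07 PM on September 10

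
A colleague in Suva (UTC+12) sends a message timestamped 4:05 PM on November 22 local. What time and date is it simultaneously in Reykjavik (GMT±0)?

Reykjavik is 12:00 behind Suva.
Shift by the zone difference: 4:05 PM − 12:00 = 4:05 AM on Nov 22 in Reykjavik.

4:05 AM on Nov 22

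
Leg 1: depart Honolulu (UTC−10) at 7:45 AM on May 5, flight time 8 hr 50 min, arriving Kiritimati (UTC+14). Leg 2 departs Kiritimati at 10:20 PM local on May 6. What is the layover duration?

5 hours 45 minutes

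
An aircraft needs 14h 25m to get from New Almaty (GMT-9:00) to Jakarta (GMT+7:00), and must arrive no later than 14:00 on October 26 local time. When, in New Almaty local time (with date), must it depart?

07:35 on October 25

Target arrival in UTC: 14:00 − 7:00 = 07:00 on Oct 26.
Subtract 14 hours and 25 minutes → departure 16:35 UTC on Oct 25.
New Almaty is UTC−9:00: 16:35 − 9:00 = 07:35 on Oct 25.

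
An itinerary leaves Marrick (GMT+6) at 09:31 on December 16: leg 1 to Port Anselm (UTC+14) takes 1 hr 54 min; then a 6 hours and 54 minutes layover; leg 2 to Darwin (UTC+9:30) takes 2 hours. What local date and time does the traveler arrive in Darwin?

Convert departure to UTC: 09:31 − 6:00 = 03:31 UTC on Dec 16.
Add 1 hour and 54 minutes leg 1 → 05:25 UTC.
Add 6 hours 54 minutes layover in Port Anselm → 12:19 UTC.
Add 2 hours leg 2 → 14:19 UTC.
Darwin is UTC+9:30, so local arrival = 14:19 + 9:30 = 23:49 on Dec 16.

23:49 on Dec 16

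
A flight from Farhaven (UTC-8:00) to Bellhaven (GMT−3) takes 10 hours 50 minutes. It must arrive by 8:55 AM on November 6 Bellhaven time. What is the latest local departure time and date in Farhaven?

Target arrival in UTC: 8:55 AM + 3:00 = 11:55 AM on Nov 6.
Subtract 10 hours and 50 minutes → departure 1:05 AM UTC on Nov 6.
Farhaven is UTC−8:00: 1:05 AM − 8:00 = 5:05 PM on Nov 5.

5:05 PM on November 5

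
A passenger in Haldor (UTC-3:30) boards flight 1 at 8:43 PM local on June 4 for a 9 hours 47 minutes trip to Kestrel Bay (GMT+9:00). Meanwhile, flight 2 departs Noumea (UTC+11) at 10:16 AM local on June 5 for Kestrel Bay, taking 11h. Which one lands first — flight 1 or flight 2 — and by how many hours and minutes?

the first, by 16 minutes

Flight 1 in UTC: 8:43 PM + 3:30 = 12:13 AM on Jun 5.
+9 hours 47 minutes → arrive 10:00 AM UTC on Jun 5.
Flight 2 in UTC: 10:16 AM − 11:00 = 11:16 PM on Jun 4.
+11 hours → arrive 10:16 AM UTC on Jun 5.
Flight 1 lands earlier by 16 minutes.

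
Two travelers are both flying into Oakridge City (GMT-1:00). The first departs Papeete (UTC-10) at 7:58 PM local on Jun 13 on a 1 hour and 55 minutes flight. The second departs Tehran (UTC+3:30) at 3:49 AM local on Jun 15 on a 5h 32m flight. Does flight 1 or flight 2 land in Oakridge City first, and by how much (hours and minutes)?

the first, by 21 hours 58 minutes

Flight 1 in UTC: 7:58 PM + 10:00 = 5:58 AM on Jun 14.
+1 hour and 55 minutes → arrive 7:53 AM UTC on Jun 14.
Flight 2 in UTC: 3:49 AM − 3:30 = 12:19 AM on Jun 15.
+5 hours and 32 minutes → arrive 5:51 AM UTC on Jun 15.
Flight 1 lands earlier by 21 hours 58 minutes.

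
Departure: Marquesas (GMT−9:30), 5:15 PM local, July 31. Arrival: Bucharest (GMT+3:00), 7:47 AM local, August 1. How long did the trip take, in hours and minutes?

Bucharest is 12:30 ahead of Marquesas.
Clock-face elapsed time (ignoring zones) is 14 hours 32 minutes.
Actual elapsed = 14 hours 32 minutes − 12:30 = 2 hours 2 minutes.

2 hours 2 minutes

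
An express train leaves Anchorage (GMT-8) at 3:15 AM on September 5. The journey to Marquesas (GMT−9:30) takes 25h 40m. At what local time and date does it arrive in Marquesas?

3:25 AM on Sep 6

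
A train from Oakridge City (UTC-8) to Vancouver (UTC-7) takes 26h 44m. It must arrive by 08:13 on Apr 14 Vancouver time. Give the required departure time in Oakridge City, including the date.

04:29 on Apr 13

Target arrival in UTC: 08:13 + 7:00 = 15:13 on Apr 14.
Subtract 26 hours and 44 minutes → departure 12:29 UTC on Apr 13.
Oakridge City is UTC−8:00: 12:29 − 8:00 = 04:29 on Apr 13.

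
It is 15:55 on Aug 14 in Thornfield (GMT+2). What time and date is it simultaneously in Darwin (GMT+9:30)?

In UTC: 15:55 − 2:00 = 13:55 on Aug 14.
Darwin is UTC+9:30: 13:55 + 9:30 = 23:25 on Aug 14.

23:25 on August 14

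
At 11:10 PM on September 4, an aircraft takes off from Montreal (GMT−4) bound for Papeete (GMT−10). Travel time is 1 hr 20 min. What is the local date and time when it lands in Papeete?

6:30 PM on September 4

Papeete is 6:00 behind Montreal.
After 1 hour 20 minutes it is 12:30 AM (Sep 5) in Montreal.
Shift by the zone difference: 12:30 AM − 6:00 = 6:30 PM on Sep 4 in Papeete.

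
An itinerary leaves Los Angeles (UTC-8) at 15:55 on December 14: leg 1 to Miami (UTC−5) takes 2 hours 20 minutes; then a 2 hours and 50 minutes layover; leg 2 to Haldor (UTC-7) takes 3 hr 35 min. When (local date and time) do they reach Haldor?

01:40 on December 15

Convert departure to UTC: 15:55 + 8:00 = 23:55 UTC on Dec 14.
Add 2 hours and 20 minutes leg 1 → 02:15 UTC (Dec 15).
Add 2 hours and 50 minutes layover in Miami → 05:05 UTC.
Add 3 hours 35 minutes leg 2 → 08:40 UTC.
Haldor is UTC−7:00, so local arrival = 08:40 − 7:00 = 01:40 on Dec 15.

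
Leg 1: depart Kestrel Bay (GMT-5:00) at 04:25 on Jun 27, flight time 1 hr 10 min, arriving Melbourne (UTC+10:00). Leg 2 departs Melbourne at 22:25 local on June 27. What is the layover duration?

1 hour 50 minutes

Convert departure to UTC: 04:25 + 5:00 = 09:25 UTC on Jun 27.
Add 1 hour and 10 minutes flight time → 10:35 UTC.
Melbourne is UTC+10:00, so local arrival = 10:35 + 10:00 = 20:35 on Jun 27.
Layover = 22:25 − 20:35 = 1 hour 50 minutes.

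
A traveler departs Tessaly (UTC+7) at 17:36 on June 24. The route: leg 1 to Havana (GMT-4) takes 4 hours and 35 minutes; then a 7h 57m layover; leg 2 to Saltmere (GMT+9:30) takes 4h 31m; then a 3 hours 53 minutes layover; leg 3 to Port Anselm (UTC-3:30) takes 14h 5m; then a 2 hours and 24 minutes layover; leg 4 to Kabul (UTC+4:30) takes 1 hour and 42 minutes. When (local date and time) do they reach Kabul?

Convert departure to UTC: 17:36 − 7:00 = 10:36 UTC on Jun 24.
Add 4 hours 35 minutes leg 1 → 15:11 UTC.
Add 7 hours and 57 minutes layover in Havana → 23:08 UTC.
Add 4 hours 31 minutes leg 2 → 03:39 UTC (Jun 25).
Add 3 hours and 53 minutes layover in Saltmere → 07:32 UTC.
Add 14 hours 5 minutes leg 3 → 21:37 UTC.
Add 2 hours and 24 minutes layover in Port Anselm → 00:01 UTC (Jun 26).
Add 1 hour 42 minutes leg 4 → 01:43 UTC.
Kabul is UTC+4:30, so local arrival = 01:43 + 4:30 = 06:13 on Jun 26.

06:13 on June 26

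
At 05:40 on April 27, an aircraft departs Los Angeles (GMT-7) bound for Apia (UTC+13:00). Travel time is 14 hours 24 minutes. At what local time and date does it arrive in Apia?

Apia is 20:00 ahead of Los Angeles.
After 14 hours and 24 minutes it is 20:04 in Los Angeles.
Shift by the zone difference: 20:04 + 20:00 = 16:04 on Apr 28 in Apia.

16:04 on April 28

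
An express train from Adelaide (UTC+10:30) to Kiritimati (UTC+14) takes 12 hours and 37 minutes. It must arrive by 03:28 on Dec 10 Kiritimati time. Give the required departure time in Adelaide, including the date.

11:21 on December 9

Target arrival in UTC: 03:28 − 14:00 = 13:28 on Dec 9.
Subtract 12 hours 37 minutes → departure 00:51 UTC on Dec 9.
Adelaide is UTC+10:30: 00:51 + 10:30 = 11:21 on Dec 9.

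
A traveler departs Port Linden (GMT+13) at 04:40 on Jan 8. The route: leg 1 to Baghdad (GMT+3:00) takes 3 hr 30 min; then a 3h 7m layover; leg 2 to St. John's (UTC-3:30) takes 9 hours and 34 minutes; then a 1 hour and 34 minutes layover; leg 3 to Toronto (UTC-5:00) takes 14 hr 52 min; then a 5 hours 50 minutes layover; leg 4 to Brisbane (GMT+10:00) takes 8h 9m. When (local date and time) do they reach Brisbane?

00:16 on January 10

Convert departure to UTC: 04:40 − 13:00 = 15:40 UTC on Jan 7.
Add 3 hours 30 minutes leg 1 → 19:10 UTC.
Add 3 hours and 7 minutes layover in Baghdad → 22:17 UTC.
Add 9 hours 34 minutes leg 2 → 07:51 UTC (Jan 8).
Add 1 hour 34 minutes layover in St. John's → 09:25 UTC.
Add 14 hours and 52 minutes leg 3 → 00:17 UTC (Jan 9).
Add 5 hours and 50 minutes layover in Toronto → 06:07 UTC.
Add 8 hours 9 minutes leg 4 → 14:16 UTC.
Brisbane is UTC+10:00, so local arrival = 14:16 + 10:00 = 00:16 on Jan 10.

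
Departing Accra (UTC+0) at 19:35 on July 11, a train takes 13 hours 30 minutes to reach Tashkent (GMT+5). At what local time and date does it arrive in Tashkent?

Accra is at UTC+0, so departure is already 19:35 UTC on Jul 11.
Add 13 hours 30 minutes travel time → 09:05 UTC (Jul 12).
Tashkent is UTC+5:00, so local arrival = 09:05 + 5:00 = 14:05 on Jul 12.

14:05 on July 12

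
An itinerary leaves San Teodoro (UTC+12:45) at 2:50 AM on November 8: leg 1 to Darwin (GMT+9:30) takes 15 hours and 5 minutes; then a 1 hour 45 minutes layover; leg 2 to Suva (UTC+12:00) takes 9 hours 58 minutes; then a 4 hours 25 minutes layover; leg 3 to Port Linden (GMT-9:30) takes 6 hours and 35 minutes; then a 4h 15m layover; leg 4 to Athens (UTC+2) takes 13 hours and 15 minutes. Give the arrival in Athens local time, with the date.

11:23 PM on November 9

Convert departure to UTC: 2:50 AM − 12:45 = 2:05 PM UTC on Nov 7.
Add 15 hours 5 minutes leg 1 → 5:10 AM UTC (Nov 8).
Add 1 hour 45 minutes layover in Darwin → 6:55 AM UTC.
Add 9 hours 58 minutes leg 2 → 4:53 PM UTC.
Add 4 hours 25 minutes layover in Suva → 9:18 PM UTC.
Add 6 hours 35 minutes leg 3 → 3:53 AM UTC (Nov 9).
Add 4 hours and 15 minutes layover in Port Linden → 8:08 AM UTC.
Add 13 hours and 15 minutes leg 4 → 9:23 PM UTC.
Athens is UTC+2:00, so local arrival = 9:23 PM + 2:00 = 11:23 PM on Nov 9.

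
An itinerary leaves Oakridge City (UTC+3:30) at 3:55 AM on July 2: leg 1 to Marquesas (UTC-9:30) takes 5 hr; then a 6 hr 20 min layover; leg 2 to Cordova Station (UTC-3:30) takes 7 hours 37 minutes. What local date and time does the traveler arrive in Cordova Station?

Convert departure to UTC: 3:55 AM − 3:30 = 12:25 AM UTC on Jul 2.
Add 5 hours leg 1 → 5:25 AM UTC.
Add 6 hours and 20 minutes layover in Marquesas → 11:45 AM UTC.
Add 7 hours 37 minutes leg 2 → 7:22 PM UTC.
Cordova Station is UTC−3:30, so local arrival = 7:22 PM − 3:30 = 3:52 PM on Jul 2.

3:52 PM on July 2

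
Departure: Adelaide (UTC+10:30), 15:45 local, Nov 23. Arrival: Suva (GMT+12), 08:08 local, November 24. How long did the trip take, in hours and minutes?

14 hours 53 minutes

Departure in UTC: 15:45 − 10:30 = 05:15 on Nov 23.
Arrival in UTC: 08:08 − 12:00 = 20:08 on Nov 23.
Elapsed = 20:08 − 05:15 = 14 hours 53 minutes.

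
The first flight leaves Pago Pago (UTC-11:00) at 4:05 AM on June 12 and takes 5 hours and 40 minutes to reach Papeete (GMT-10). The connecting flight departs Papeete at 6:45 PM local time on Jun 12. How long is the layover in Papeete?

8 hours

Convert departure to UTC: 4:05 AM + 11:00 = 3:05 PM UTC on Jun 12.
Add 5 hours 40 minutes flight time → 8:45 PM UTC.
Papeete is UTC−10:00, so local arrival = 8:45 PM − 10:00 = 10:45 AM on Jun 12.
Layover = 6:45 PM − 10:45 AM = 8 hours.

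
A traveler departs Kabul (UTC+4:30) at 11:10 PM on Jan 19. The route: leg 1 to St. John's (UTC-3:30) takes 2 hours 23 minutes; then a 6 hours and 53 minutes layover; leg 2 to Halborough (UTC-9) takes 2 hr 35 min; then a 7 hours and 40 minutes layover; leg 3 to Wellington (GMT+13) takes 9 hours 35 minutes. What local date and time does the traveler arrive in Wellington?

12:46 PM on January 21

Convert departure to UTC: 11:10 PM − 4:30 = 6:40 PM UTC on Jan 19.
Add 2 hours 23 minutes leg 1 → 9:03 PM UTC.
Add 6 hours 53 minutes layover in St. John's → 3:56 AM UTC (Jan 20).
Add 2 hours 35 minutes leg 2 → 6:31 AM UTC.
Add 7 hours 40 minutes layover in Halborough → 2:11 PM UTC.
Add 9 hours 35 minutes leg 3 → 11:46 PM UTC.
Wellington is UTC+13:00, so local arrival = 11:46 PM + 13:00 = 12:46 PM on Jan 21.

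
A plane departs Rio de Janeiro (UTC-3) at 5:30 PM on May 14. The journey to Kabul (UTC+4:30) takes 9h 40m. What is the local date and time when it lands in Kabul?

10:40 AM on May 15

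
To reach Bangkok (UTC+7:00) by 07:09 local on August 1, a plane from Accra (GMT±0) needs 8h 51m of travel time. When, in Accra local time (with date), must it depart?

15:18 on July 31

Target arrival in UTC: 07:09 − 7:00 = 00:09 on Aug 1.
Subtract 8 hours 51 minutes → departure 15:18 UTC on Jul 31.
Accra is UTC+0, so departure is 15:18 on Jul 31.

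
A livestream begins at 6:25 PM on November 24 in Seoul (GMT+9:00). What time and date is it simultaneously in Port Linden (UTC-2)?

Port Linden is 11:00 behind Seoul.
Shift by the zone difference: 6:25 PM − 11:00 = 7:25 AM on Nov 24 in Port Linden.

7:25 AM on November 24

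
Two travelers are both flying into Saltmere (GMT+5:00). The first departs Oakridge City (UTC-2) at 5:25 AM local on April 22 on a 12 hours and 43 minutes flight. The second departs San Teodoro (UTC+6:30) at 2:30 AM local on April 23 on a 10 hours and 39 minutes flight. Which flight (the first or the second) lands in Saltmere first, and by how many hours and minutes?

the first, by 10 hours 31 minutes

Flight 1 in UTC: 5:25 AM + 2:00 = 7:25 AM on Apr 22.
+12 hours 43 minutes → arrive 8:08 PM UTC on Apr 22.
Flight 2 in UTC: 2:30 AM − 6:30 = 8:00 PM on Apr 22.
+10 hours 39 minutes → arrive 6:39 AM UTC on Apr 23.
Flight 1 lands earlier by 10 hours 31 minutes.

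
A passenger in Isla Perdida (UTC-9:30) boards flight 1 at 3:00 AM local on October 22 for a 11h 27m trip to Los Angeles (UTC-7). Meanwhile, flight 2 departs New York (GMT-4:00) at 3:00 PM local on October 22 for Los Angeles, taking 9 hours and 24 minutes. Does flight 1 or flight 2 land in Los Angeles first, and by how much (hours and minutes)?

Flight 1 in UTC: 3:00 AM + 9:30 = 12:30 PM on Oct 22.
+11 hours 27 minutes → arrive 11:57 PM UTC on Oct 22.
Flight 2 in UTC: 3:00 PM + 4:00 = 7:00 PM on Oct 22.
+9 hours and 24 minutes → arrive 4:24 AM UTC on Oct 23.
Flight 1 lands earlier by 4 hours 27 minutes.

the first, by 4 hours 27 minutes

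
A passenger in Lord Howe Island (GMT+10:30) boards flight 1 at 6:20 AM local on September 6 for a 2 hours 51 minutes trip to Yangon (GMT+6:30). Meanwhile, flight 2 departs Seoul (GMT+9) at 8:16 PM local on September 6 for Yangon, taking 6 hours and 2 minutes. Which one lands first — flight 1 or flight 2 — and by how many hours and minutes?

Flight 1 in UTC: 6:20 AM − 10:30 = 7:50 PM on Sep 5.
+2 hours 51 minutes → arrive 10:41 PM UTC on Sep 5.
Flight 2 in UTC: 8:16 PM − 9:00 = 11:16 AM on Sep 6.
+6 hours and 2 minutes → arrive 5:18 PM UTC on Sep 6.
Flight 1 lands earlier by 18 hours 37 minutes.

the first, by 18 hours 37 minutes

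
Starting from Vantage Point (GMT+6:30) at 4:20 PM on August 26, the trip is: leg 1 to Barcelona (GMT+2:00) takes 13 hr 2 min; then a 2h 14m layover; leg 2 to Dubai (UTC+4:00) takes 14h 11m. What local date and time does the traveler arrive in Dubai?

Convert departure to UTC: 4:20 PM − 6:30 = 9:50 AM UTC on Aug 26.
Add 13 hours and 2 minutes leg 1 → 10:52 PM UTC.
Add 2 hours 14 minutes layover in Barcelona → 1:06 AM UTC (Aug 27).
Add 14 hours 11 minutes leg 2 → 3:17 PM UTC.
Dubai is UTC+4:00, so local arrival = 3:17 PM + 4:00 = 7:17 PM on Aug 27.

7:17 PM on August 27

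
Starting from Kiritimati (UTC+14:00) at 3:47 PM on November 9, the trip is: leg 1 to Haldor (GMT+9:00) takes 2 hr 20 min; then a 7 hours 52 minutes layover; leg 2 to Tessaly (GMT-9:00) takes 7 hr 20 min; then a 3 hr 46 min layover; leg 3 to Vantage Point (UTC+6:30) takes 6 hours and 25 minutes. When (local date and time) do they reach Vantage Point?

Convert departure to UTC: 3:47 PM − 14:00 = 1:47 AM UTC on Nov 9.
Add 2 hours and 20 minutes leg 1 → 4:07 AM UTC.
Add 7 hours and 52 minutes layover in Haldor → 11:59 AM UTC.
Add 7 hours 20 minutes leg 2 → 7:19 PM UTC.
Add 3 hours and 46 minutes layover in Tessaly → 11:05 PM UTC.
Add 6 hours 25 minutes leg 3 → 5:30 AM UTC (Nov 10).
Vantage Point is UTC+6:30, so local arrival = 5:30 AM + 6:30 = 12:00 PM on Nov 10.

12:00 PM on Nov 10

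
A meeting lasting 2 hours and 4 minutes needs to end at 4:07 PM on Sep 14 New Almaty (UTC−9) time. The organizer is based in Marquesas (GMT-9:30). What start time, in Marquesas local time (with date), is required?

1:33 PM on September 14

Target end time in UTC: 4:07 PM + 9:00 = 1:07 AM on Sep 15.
Subtract 2 hours 4 minutes → start 11:03 PM UTC on Sep 14.
Marquesas is UTC−9:30: 11:03 PM − 9:30 = 1:33 PM on Sep 14.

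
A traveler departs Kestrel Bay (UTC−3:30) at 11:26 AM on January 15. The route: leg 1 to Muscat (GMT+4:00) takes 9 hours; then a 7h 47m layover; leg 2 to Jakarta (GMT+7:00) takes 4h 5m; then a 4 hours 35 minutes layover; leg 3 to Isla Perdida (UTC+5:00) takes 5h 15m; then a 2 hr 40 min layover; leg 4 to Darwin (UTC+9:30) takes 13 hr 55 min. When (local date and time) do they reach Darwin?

11:43 PM on January 17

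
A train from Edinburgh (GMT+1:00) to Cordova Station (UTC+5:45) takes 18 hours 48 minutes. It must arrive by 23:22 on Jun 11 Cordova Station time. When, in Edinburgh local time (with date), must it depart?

Target arrival in UTC: 23:22 − 5:45 = 17:37 on Jun 11.
Subtract 18 hours and 48 minutes → departure 22:49 UTC on Jun 10.
Edinburgh is UTC+1:00: 22:49 + 1:00 = 23:49 on Jun 10.

23:49 on June 10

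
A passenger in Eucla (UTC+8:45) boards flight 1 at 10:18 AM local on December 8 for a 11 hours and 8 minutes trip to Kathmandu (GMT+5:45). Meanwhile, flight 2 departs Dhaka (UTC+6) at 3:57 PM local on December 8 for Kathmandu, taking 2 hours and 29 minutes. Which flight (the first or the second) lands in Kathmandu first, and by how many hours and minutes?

Flight 1 in UTC: 10:18 AM − 8:45 = 1:33 AM on Dec 8.
+11 hours and 8 minutes → arrive 12:41 PM UTC on Dec 8.
Flight 2 in UTC: 3:57 PM − 6:00 = 9:57 AM on Dec 8.
+2 hours and 29 minutes → arrive 12:26 PM UTC on Dec 8.
Flight 2 lands earlier by 15 minutes.

the second, by 15 minutes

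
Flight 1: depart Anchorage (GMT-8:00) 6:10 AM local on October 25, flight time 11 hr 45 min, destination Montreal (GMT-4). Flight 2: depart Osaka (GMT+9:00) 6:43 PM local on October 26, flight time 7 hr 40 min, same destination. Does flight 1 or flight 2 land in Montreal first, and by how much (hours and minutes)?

Flight 1 in UTC: 6:10 AM + 8:00 = 2:10 PM on Oct 25.
+11 hours 45 minutes → arrive 1:55 AM UTC on Oct 26.
Flight 2 in UTC: 6:43 PM − 9:00 = 9:43 AM on Oct 26.
+7 hours 40 minutes → arrive 5:23 PM UTC on Oct 26.
Flight 1 lands earlier by 15 hours 28 minutes.

the first, by 15 hours 28 minutes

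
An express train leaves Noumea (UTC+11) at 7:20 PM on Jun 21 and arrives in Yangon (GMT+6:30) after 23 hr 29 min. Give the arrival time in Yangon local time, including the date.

2:19 PM on June 22

Convert departure to UTC: 7:20 PM − 11:00 = 8:20 AM UTC on Jun 21.
Add 23 hours 29 minutes travel time → 7:49 AM UTC (Jun 22).
Yangon is UTC+6:30, so local arrival = 7:49 AM + 6:30 = 2:19 PM on Jun 22.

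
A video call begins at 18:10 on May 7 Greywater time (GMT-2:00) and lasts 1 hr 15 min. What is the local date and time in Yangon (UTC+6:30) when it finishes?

Convert start to UTC: 18:10 + 2:00 = 20:10 UTC on May 7.
Add 1 hour 15 minutes duration → 21:25 UTC.
Yangon is UTC+6:30, so local end time = 21:25 + 6:30 = 03:55 on May 8.

03:55 on May 8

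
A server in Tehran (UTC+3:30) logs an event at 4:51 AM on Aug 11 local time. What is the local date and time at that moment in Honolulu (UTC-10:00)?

In UTC: 4:51 AM − 3:30 = 1:21 AM on Aug 11.
Honolulu is UTC−10:00: 1:21 AM − 10:00 = 3:21 PM on Aug 10.

3:21 PM on Aug 10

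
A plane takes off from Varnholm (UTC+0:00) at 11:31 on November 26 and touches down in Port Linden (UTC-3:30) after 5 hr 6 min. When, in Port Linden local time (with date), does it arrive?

Varnholm is at UTC+0, so departure is already 11:31 UTC on Nov 26.
Add 5 hours 6 minutes travel time → 16:37 UTC.
Port Linden is UTC−3:30, so local arrival = 16:37 − 3:30 = 13:07 on Nov 26.

13:07 on Nov 26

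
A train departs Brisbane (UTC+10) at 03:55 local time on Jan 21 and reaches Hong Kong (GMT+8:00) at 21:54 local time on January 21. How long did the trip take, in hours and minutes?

Departure in UTC: 03:55 − 10:00 = 17:55 on Jan 20.
Arrival in UTC: 21:54 − 8:00 = 13:54 on Jan 21.
Elapsed = 13:54 − 17:55 (+1 day) = 19 hours 59 minutes.

19 hours 59 minutes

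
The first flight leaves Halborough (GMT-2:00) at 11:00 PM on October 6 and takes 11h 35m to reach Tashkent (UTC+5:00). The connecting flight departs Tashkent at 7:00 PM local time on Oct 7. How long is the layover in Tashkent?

1 hour 25 minutes

Convert departure to UTC: 11:00 PM + 2:00 = 1:00 AM UTC on Oct 7.
Add 11 hours 35 minutes flight time → 12:35 PM UTC.
Tashkent is UTC+5:00, so local arrival = 12:35 PM + 5:00 = 5:35 PM on Oct 7.
Layover = 7:00 PM − 5:35 PM = 1 hour 25 minutes.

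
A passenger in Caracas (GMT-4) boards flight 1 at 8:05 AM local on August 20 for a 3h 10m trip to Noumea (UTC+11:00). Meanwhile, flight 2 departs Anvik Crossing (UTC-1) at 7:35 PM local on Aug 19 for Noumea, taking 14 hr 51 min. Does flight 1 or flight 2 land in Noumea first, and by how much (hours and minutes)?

the second, by 3 hours 49 minutes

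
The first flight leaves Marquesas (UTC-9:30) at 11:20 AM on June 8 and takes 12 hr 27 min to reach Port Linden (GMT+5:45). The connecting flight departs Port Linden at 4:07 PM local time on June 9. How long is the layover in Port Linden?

1 hour 5 minutes

Convert departure to UTC: 11:20 AM + 9:30 = 8:50 PM UTC on Jun 8.
Add 12 hours and 27 minutes flight time → 9:17 AM UTC (Jun 9).
Port Linden is UTC+5:45, so local arrival = 9:17 AM + 5:45 = 3:02 PM on Jun 9.
Layover = 4:07 PM − 3:02 PM = 1 hour 5 minutes.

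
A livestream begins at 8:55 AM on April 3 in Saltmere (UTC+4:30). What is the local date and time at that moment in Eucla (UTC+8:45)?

Eucla is 4:15 ahead of Saltmere.
Shift by the zone difference: 8:55 AM + 4:15 = 1:10 PM on Apr 3 in Eucla.

1:10 PM on April 3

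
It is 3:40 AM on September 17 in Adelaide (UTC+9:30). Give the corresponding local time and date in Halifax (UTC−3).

Halifax is 12:30 behind Adelaide.
Shift by the zone difference: 3:40 AM − 12:30 = 3:10 PM on Sep 16 in Halifax.

3:10 PM on September 16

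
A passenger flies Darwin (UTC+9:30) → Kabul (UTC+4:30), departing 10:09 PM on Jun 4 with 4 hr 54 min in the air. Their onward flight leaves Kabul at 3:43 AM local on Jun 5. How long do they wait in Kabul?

5 hours 40 minutes

Convert departure to UTC: 10:09 PM − 9:30 = 12:39 PM UTC on Jun 4.
Add 4 hours 54 minutes flight time → 5:33 PM UTC.
Kabul is UTC+4:30, so local arrival = 5:33 PM + 4:30 = 10:03 PM on Jun 4.
Layover = 3:43 AM − 10:03 PM (+1 day) = 5 hours 40 minutes.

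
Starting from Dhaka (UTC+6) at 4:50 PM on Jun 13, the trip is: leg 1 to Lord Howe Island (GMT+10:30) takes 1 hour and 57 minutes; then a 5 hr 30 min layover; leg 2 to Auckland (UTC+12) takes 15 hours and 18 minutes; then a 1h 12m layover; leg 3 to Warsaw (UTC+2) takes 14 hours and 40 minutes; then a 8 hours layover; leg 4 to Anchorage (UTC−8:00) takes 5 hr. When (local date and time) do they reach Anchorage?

Convert departure to UTC: 4:50 PM − 6:00 = 10:50 AM UTC on Jun 13.
Add 1 hour and 57 minutes leg 1 → 12:47 PM UTC.
Add 5 hours 30 minutes layover in Lord Howe Island → 6:17 PM UTC.
Add 15 hours and 18 minutes leg 2 → 9:35 AM UTC (Jun 14).
Add 1 hour and 12 minutes layover in Auckland → 10:47 AM UTC.
Add 14 hours 40 minutes leg 3 → 1:27 AM UTC (Jun 15).
Add 8 hours layover in Warsaw → 9:27 AM UTC.
Add 5 hours leg 4 → 2:27 PM UTC.
Anchorage is UTC−8:00, so local arrival = 2:27 PM − 8:00 = 6:27 AM on Jun 15.

6:27 AM on Jun 15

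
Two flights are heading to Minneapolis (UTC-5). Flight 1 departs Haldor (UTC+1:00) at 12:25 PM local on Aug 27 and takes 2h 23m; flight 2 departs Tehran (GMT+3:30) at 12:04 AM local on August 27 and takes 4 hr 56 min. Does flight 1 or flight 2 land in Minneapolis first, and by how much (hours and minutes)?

Flight 1 in UTC: 12:25 PM − 1:00 = 11:25 AM on Aug 27.
+2 hours and 23 minutes → arrive 1:48 PM UTC on Aug 27.
Flight 2 in UTC: 12:04 AM − 3:30 = 8:34 PM on Aug 26.
+4 hours and 56 minutes → arrive 1:30 AM UTC on Aug 27.
Flight 2 lands earlier by 12 hours 18 minutes.

the second, by 12 hours 18 minutes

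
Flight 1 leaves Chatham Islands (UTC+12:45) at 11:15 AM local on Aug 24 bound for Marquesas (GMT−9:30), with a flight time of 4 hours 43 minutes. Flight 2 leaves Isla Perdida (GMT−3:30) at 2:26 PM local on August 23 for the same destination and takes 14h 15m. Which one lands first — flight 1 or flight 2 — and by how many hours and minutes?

Flight 1 in UTC: 11:15 AM − 12:45 = 10:30 PM on Aug 23.
+4 hours 43 minutes → arrive 3:13 AM UTC on Aug 24.
Flight 2 in UTC: 2:26 PM + 3:30 = 5:56 PM on Aug 23.
+14 hours 15 minutes → arrive 8:11 AM UTC on Aug 24.
Flight 1 lands earlier by 4 hours 58 minutes.

the first, by 4 hours 58 minutes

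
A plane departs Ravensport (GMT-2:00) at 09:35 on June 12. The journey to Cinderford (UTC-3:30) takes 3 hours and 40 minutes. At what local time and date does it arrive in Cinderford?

Convert departure to UTC: 09:35 + 2:00 = 11:35 UTC on Jun 12.
Add 3 hours and 40 minutes travel time → 15:15 UTC.
Cinderford is UTC−3:30, so local arrival = 15:15 − 3:30 = 11:45 on Jun 12.

11:45 on Jun 12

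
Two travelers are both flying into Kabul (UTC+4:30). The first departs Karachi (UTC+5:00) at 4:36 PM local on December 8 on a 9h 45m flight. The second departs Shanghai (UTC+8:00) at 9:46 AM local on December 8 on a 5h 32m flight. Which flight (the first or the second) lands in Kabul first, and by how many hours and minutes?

Flight 1 in UTC: 4:36 PM − 5:00 = 11:36 AM on Dec 8.
+9 hours and 45 minutes → arrive 9:21 PM UTC on Dec 8.
Flight 2 in UTC: 9:46 AM − 8:00 = 1:46 AM on Dec 8.
+5 hours and 32 minutes → arrive 7:18 AM UTC on Dec 8.
Flight 2 lands earlier by 14 hours 3 minutes.

the second, by 14 hours 3 minutes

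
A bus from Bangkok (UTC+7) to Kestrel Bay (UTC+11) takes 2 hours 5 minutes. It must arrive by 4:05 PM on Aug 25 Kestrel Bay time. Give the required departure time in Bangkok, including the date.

Target arrival in UTC: 4:05 PM − 11:00 = 5:05 AM on Aug 25.
Subtract 2 hours and 5 minutes → departure 3:00 AM UTC on Aug 25.
Bangkok is UTC+7:00: 3:00 AM + 7:00 = 10:00 AM on Aug 25.

10:00 AM on August 25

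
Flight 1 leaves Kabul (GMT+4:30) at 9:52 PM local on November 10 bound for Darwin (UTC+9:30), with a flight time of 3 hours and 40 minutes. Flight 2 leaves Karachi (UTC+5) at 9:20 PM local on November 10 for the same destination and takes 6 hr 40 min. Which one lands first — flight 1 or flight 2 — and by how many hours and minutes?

the first, by 1 hour 58 minutes

Flight 1 in UTC: 9:52 PM − 4:30 = 5:22 PM on Nov 10.
+3 hours 40 minutes → arrive 9:02 PM UTC on Nov 10.
Flight 2 in UTC: 9:20 PM − 5:00 = 4:20 PM on Nov 10.
+6 hours and 40 minutes → arrive 11:00 PM UTC on Nov 10.
Flight 1 lands earlier by 1 hour 58 minutes.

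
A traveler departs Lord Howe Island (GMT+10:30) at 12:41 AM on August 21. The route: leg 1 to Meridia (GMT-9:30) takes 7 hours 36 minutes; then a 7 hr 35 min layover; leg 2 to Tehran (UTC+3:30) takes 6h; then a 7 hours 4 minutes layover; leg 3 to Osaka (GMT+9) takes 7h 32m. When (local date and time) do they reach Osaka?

Convert departure to UTC: 12:41 AM − 10:30 = 2:11 PM UTC on Aug 20.
Add 7 hours and 36 minutes leg 1 → 9:47 PM UTC.
Add 7 hours 35 minutes layover in Meridia → 5:22 AM UTC (Aug 21).
Add 6 hours leg 2 → 11:22 AM UTC.
Add 7 hours and 4 minutes layover in Tehran → 6:26 PM UTC.
Add 7 hours and 32 minutes leg 3 → 1:58 AM UTC (Aug 22).
Osaka is UTC+9:00, so local arrival = 1:58 AM + 9:00 = 10:58 AM on Aug 22.

10:58 AM on Aug 22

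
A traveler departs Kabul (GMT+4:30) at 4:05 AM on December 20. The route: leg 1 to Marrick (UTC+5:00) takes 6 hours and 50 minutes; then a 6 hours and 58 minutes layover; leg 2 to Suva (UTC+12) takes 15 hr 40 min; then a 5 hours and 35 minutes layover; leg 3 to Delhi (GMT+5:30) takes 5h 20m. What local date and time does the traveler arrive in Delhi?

9:28 PM on Dec 21

Convert departure to UTC: 4:05 AM − 4:30 = 11:35 PM UTC on Dec 19.
Add 6 hours 50 minutes leg 1 → 6:25 AM UTC (Dec 20).
Add 6 hours and 58 minutes layover in Marrick → 1:23 PM UTC.
Add 15 hours 40 minutes leg 2 → 5:03 AM UTC (Dec 21).
Add 5 hours 35 minutes layover in Suva → 10:38 AM UTC.
Add 5 hours 20 minutes leg 3 → 3:58 PM UTC.
Delhi is UTC+5:30, so local arrival = 3:58 PM + 5:30 = 9:28 PM on Dec 21.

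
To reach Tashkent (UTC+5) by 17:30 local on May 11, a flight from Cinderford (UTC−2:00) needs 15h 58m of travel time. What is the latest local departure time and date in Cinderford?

Target arrival in UTC: 17:30 − 5:00 = 12:30 on May 11.
Subtract 15 hours and 58 minutes → departure 20:32 UTC on May 10.
Cinderford is UTC−2:00: 20:32 − 2:00 = 18:32 on May 10.

18:32 on May 10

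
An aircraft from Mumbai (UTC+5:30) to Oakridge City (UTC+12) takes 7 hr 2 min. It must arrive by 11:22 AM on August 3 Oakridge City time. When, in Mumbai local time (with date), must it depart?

9:50 PM on August 2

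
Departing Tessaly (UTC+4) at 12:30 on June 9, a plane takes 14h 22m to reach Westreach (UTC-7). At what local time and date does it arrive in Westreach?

Convert departure to UTC: 12:30 − 4:00 = 08:30 UTC on Jun 9.
Add 14 hours 22 minutes travel time → 22:52 UTC.
Westreach is UTC−7:00, so local arrival = 22:52 − 7:00 = 15:52 on Jun 9.

15:52 on June 9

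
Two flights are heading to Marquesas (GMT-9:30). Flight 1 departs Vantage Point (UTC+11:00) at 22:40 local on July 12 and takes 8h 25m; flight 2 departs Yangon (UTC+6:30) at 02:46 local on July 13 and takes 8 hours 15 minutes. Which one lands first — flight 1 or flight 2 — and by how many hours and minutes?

the first, by 8 hours 26 minutes

Flight 1 in UTC: 22:40 − 11:00 = 11:40 on Jul 12.
+8 hours 25 minutes → arrive 20:05 UTC on Jul 12.
Flight 2 in UTC: 02:46 − 6:30 = 20:16 on Jul 12.
+8 hours and 15 minutes → arrive 04:31 UTC on Jul 13.
Flight 1 lands earlier by 8 hours 26 minutes.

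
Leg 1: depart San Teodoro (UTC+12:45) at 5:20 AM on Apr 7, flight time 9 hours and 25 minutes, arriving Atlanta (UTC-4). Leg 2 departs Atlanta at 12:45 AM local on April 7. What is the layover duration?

2 hours 45 minutes

Convert departure to UTC: 5:20 AM − 12:45 = 4:35 PM UTC on Apr 6.
Add 9 hours 25 minutes flight time → 2:00 AM UTC (Apr 7).
Atlanta is UTC−4:00, so local arrival = 2:00 AM − 4:00 = 10:00 PM on Apr 6.
Layover = 12:45 AM − 10:00 PM (+1 day) = 2 hours 45 minutes.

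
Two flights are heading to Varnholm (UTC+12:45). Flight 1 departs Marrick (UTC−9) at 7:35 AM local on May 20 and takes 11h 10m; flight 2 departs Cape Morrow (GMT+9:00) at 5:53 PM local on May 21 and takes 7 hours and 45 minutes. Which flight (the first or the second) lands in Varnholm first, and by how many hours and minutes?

the first, by 12 hours 53 minutes

Flight 1 in UTC: 7:35 AM + 9:00 = 4:35 PM on May 20.
+11 hours 10 minutes → arrive 3:45 AM UTC on May 21.
Flight 2 in UTC: 5:53 PM − 9:00 = 8:53 AM on May 21.
+7 hours 45 minutes → arrive 4:38 PM UTC on May 21.
Flight 1 lands earlier by 12 hours 53 minutes.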